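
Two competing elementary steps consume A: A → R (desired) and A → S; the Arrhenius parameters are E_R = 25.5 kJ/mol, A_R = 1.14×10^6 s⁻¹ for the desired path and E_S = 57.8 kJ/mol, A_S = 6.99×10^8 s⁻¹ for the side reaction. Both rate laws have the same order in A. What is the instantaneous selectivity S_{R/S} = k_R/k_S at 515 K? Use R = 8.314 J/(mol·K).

3.08

With equal orders, S_{R/S} = k_R/k_S = (A_R/A_S)·exp[(E_S−E_R)/(RT)].
(E_S−E_R)/(RT) = (57.8−25.5)×10³/(8.314×515) = 32300/4282 = 7.544.
k_R/k_S = (1.14×10^6/6.99×10^8)·exp(7.544) = 0.001631 × 1889 = 3.08.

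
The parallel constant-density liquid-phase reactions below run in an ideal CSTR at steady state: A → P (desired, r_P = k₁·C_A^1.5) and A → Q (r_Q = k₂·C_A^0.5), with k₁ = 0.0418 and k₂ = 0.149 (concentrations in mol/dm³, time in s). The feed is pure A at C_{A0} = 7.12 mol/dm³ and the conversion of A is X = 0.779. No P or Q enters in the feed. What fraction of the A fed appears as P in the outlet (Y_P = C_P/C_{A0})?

0.239

Exit C_A = C_{A0}(1−X) = 7.12×0.221 = 1.574 mol/dm³.
A CSTR operates uniformly at the exit composition, giving r_P = 0.08251 and r_Q = 0.1869 (each k·C_A^n at C_A = 1.574).
Fraction of consumed A going to P: r_P/(r_P+r_Q) = 0.3062.
C_P = 0.3062·C_{A0}·X = 0.3062×7.12×0.779 = 1.70 mol/dm³; Y_P = C_P/C_{A0} = 0.239.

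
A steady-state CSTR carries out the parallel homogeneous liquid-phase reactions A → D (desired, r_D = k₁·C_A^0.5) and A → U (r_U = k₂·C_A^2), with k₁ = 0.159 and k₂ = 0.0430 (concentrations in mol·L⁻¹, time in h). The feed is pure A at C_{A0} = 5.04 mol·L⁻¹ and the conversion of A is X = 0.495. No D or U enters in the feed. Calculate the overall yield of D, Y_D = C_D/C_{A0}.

Exit C_A = C_{A0}(1−X) = 5.04×0.505 = 2.545 mol·L⁻¹.
Rates in a CSTR are evaluated at the outlet concentration: r_D = 0.159×2.545^0.5 = 0.2537, r_U = 0.0430×2.545^2 = 0.2786.
Fraction of consumed A going to D: r_D/(r_D+r_U) = 0.4766.
C_D = 0.4766·C_{A0}·X = 0.4766×5.04×0.495 = 1.19 mol·L⁻¹; Y_D = C_D/C_{A0} = 0.236.

0.236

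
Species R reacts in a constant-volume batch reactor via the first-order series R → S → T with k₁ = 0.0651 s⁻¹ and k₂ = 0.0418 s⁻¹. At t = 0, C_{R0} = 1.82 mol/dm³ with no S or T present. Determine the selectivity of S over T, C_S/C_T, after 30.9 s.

Solving the coupled first-order balances gives C_S(t) = [k₁/(k₂−k₁)]·C_{R0}·(e^(−k₁t) − e^(−k₂t)).
e^(−k₁t) = e^(−0.0651×30.9) = e^(−2.012) = 0.1338; e^(−k₂t) = e^(−1.292) = 0.2748.
C_S = 0.0651×1.82/(0.0418−0.0651) × (0.1338−0.2748) = (-5.085)×(-0.1410) = 0.7172 mol/dm³.
C_R = C_{R0}e^(−k₁t) = 0.2435 mol/dm³, so C_T = C_{R0}−C_R−C_S = 0.8593 mol/dm³; C_S/C_T = 0.835.

0.835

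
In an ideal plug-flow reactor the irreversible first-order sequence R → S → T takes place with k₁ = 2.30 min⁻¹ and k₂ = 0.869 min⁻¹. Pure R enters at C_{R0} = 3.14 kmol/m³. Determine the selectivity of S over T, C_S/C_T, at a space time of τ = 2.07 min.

Solving the coupled first-order balances gives C_S(τ) = [k₁/(k₂−k₁)]·C_{R0}·(e^(−k₁τ) − e^(−k₂τ)).
e^(−k₁τ) = e^(−2.30×2.07) = e^(−4.761) = 0.008557; e^(−k₂τ) = e^(−1.799) = 0.1655.
C_S = 2.30×3.14/(0.869−2.30) × (0.008557−0.1655) = (-5.047)×(-0.1569) = 0.7920 kmol/m³.
C_R = C_{R0}e^(−k₁τ) = 0.02687 kmol/m³, so C_T = C_{R0}−C_R−C_S = 2.321 kmol/m³; C_S/C_T = 0.341.

0.341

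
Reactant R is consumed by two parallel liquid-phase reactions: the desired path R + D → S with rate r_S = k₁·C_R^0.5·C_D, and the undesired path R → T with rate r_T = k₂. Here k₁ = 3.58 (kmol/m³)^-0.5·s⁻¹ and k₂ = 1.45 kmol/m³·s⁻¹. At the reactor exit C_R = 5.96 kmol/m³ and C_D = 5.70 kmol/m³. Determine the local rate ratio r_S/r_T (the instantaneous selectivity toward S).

S_{S/T} = r_S/r_T = (k₁·C_R^0.5·C_D)/(k₂) = (k₁/k₂)·C_R^0.5·C_D.
= (3.58×5.960^0.5×5.700) / (1.45) = 49.82/1.450 = 34.4.
Since the desired path is higher order in R, keeping C_R high (PFR or concentrated feed) favours S.

34.4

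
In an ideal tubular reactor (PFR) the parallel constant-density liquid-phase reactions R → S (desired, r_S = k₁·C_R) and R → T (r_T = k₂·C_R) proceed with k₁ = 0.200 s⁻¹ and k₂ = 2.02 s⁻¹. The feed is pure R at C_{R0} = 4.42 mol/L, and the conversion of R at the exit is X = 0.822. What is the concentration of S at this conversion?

0.327 mol/L

C_R = C_{R0}(1−X) = 0.7868 mol/L.
Both paths are first order in R, so the instantaneous fraction to S is constant: dC_S/d(−C_R) = k₁/(k₁+k₂) = 0.09009.
C_S = 0.09009·(C_{R0}−C_R) = 0.09009×3.633 = 0.327 mol/L.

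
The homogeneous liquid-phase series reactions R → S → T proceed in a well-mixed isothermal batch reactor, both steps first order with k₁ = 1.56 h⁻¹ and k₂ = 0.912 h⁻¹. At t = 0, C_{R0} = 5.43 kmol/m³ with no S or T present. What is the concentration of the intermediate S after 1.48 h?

For first-order series with pure R initially, C_S(t) = k₁C_{R0}/(k₂−k₁)·(e^(−k₁t) − e^(−k₂t)).
e^(−k₁t) = e^(−1.56×1.48) = e^(−2.309) = 0.09938; e^(−k₂t) = e^(−1.350) = 0.2593.
C_S = 1.56×5.43/(0.912−1.56) × (0.09938−0.2593) = (-13.07)×(-0.1599) = 2.091 kmol/m³.

2.09 kmol/m³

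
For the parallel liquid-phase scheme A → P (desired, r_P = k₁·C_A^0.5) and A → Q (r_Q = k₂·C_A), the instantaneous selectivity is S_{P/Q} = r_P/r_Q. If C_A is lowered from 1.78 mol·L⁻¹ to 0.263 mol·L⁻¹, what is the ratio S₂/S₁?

2.60

S_{P/Q} = (k₁/k₂)·C_A^-0.5, so S₂/S₁ = (C_{A,2}/C_{A,1})^-0.5.
= (0.263/1.78)^(-0.5) = (0.1478)^(-0.5) = 2.60.
Selectivity toward P rises as C_A falls — low-concentration operation is favoured.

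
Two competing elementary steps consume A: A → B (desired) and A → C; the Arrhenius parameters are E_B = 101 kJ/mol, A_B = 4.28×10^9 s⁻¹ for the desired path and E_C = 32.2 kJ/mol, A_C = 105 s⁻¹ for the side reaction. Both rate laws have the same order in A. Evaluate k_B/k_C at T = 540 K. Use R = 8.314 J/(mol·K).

9.01

k_B/k_C = (A_B/A_C)·exp[−(E_B−E_C)/(RT)] = (A_B/A_C)·exp[(E_C−E_B)/(RT)].
(E_C−E_B)/(RT) = (32.2−101)×10³/(8.314×540) = -68800/4490 = -15.32.
k_B/k_C = (4.28×10^9/105)·exp(-15.32) = 4.076×10^7 × 2.211×10^-7 = 9.01.
Since E_B > E_C, raising the temperature improves selectivity toward B.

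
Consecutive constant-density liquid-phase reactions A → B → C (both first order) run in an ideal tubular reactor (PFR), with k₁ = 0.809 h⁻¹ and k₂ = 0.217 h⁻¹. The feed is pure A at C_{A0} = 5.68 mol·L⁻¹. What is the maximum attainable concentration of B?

3.51 mol·L⁻¹

Evaluating C_B at τ_opt = ln(k₂/k₁)/(k₂−k₁) gives C_{B,max}/C_{A0} = (k₁/k₂)^[k₂/(k₂−k₁)].
= (0.809/0.217)^(0.217/(0.217−0.809)) = (3.728)^(-0.3666) = 0.6173.
C_{B,max} = 0.6173×5.68 = 3.51 mol·L⁻¹.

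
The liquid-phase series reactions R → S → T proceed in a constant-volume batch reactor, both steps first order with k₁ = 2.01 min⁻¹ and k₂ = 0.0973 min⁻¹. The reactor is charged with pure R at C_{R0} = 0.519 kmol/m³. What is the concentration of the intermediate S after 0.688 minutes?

The intermediate concentration in a first-order A→B→C sequence is C_S = k₁C_{R0}(e^(−k₁t) − e^(−k₂t))/(k₂−k₁).
e^(−k₁t) = e^(−2.01×0.688) = e^(−1.383) = 0.2509; e^(−k₂t) = e^(−0.06694) = 0.9352.
C_S = 2.01×0.519/(0.0973−2.01) × (0.2509−0.9352) = (-0.5454)×(-0.6844) = 0.3733 kmol/m³.

0.373 kmol/m³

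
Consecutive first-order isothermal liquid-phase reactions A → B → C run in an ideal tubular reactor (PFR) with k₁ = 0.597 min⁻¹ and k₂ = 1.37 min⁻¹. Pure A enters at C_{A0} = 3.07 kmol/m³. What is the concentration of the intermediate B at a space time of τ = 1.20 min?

0.700 kmol/m³

For first-order series with pure A initially, C_B(τ) = k₁C_{A0}/(k₂−k₁)·(e^(−k₁τ) − e^(−k₂τ)).
e^(−k₁τ) = e^(−0.597×1.20) = e^(−0.7164) = 0.4885; e^(−k₂τ) = e^(−1.644) = 0.1932.
C_B = 0.597×3.07/(1.37−0.597) × (0.4885−0.1932) = 2.371×0.2953 = 0.7002 kmol/m³.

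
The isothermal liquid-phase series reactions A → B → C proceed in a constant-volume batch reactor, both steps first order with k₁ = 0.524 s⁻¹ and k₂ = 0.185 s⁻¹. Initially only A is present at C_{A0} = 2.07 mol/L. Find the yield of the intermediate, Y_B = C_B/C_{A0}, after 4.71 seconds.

Solving the coupled first-order balances gives C_B(t) = [k₁/(k₂−k₁)]·C_{A0}·(e^(−k₁t) − e^(−k₂t)).
e^(−k₁t) = e^(−0.524×4.71) = e^(−2.468) = 0.08475; e^(−k₂t) = e^(−0.8713) = 0.4184.
C_B = 0.524×2.07/(0.185−0.524) × (0.08475−0.4184) = (-3.200)×(-0.3336) = 1.068 mol/L.
Y_B = C_B/C_{A0} = 1.068/2.07 = 0.516.

0.516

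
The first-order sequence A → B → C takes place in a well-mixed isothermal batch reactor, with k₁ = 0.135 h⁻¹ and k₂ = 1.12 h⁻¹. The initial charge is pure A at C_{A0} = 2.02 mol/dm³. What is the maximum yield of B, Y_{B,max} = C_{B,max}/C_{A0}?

0.0902

At the optimum, C_{B,max}/C_{A0} = (k₁/k₂)^[k₂/(k₂−k₁)].
= (0.135/1.12)^(1.12/(1.12−0.135)) = (0.1205)^(1.137) = 0.09019.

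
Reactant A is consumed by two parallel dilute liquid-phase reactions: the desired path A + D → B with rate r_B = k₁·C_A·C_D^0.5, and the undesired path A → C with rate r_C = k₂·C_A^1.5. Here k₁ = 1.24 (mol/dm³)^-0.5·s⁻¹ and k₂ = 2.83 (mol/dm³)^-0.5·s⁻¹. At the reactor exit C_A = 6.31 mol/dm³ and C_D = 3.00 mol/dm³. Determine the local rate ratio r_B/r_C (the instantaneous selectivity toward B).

0.302

S_{B/C} = r_B/r_C = (k₁·C_A·C_D^0.5)/(k₂·C_A^1.5) = (k₁/k₂)·C_A^-0.5·C_D^0.5.
= (1.24×6.310×3.000^0.5) / (2.83×6.310^1.5) = 13.55/44.86 = 0.302.
The undesired path is higher order in A, so low C_A (CSTR or dilute feed) favours B.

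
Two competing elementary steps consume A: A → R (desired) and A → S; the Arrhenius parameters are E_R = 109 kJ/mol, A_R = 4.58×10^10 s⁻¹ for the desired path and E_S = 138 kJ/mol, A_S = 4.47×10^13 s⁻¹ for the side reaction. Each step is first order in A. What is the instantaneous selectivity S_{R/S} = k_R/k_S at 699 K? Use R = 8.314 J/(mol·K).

k_R/k_S = (A_R/A_S)·exp[−(E_R−E_S)/(RT)] = (A_R/A_S)·exp[(E_S−E_R)/(RT)].
(E_S−E_R)/(RT) = (138−109)×10³/(8.314×699) = 29000/5811 = 4.990.
k_R/k_S = (4.58×10^10/4.47×10^13)·exp(4.990) = 0.001025 × 147.0 = 0.151.

0.151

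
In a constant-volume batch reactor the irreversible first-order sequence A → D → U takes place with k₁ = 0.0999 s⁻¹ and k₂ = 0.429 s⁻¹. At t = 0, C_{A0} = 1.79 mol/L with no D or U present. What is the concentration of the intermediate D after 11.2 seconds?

For first-order series with pure A initially, C_D(t) = k₁C_{A0}/(k₂−k₁)·(e^(−k₁t) − e^(−k₂t)).
e^(−k₁t) = e^(−0.0999×11.2) = e^(−1.119) = 0.3266; e^(−k₂t) = e^(−4.805) = 0.008190.
C_D = 0.0999×1.79/(0.429−0.0999) × (0.3266−0.008190) = 0.5434×0.3185 = 0.1730 mol/L.

0.173 mol/L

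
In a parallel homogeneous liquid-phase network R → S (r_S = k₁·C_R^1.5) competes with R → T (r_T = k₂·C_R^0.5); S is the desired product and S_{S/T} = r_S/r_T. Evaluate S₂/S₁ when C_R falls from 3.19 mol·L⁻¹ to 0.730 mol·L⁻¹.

0.229

S_{S/T} = (k₁/k₂)·C_R, so S₂/S₁ = (C_{R,2}/C_{R,1}).
= 0.730/3.19 = 0.229.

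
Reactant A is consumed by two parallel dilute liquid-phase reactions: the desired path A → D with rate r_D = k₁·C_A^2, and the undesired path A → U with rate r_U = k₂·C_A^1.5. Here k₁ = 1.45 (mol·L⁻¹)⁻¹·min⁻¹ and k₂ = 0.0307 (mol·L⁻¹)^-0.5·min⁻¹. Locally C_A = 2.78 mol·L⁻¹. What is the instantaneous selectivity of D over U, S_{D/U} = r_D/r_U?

78.8

S_{D/U} = r_D/r_U = (k₁·C_A^2)/(k₂·C_A^1.5) = (k₁/k₂)·C_A^0.5.
= (1.45×2.780^2) / (0.0307×2.780^1.5) = 11.21/0.1423 = 78.8.
Since the desired path is higher order in A, keeping C_A high (PFR or concentrated feed) favours D.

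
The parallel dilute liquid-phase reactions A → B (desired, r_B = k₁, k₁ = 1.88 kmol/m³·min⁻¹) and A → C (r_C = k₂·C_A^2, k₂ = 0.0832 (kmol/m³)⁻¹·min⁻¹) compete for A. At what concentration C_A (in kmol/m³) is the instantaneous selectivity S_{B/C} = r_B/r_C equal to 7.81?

1.70 kmol/m³

S_{B/C} = (k₁/k₂)·C_A^-2 ⇒ C_A = (S·k₂/k₁)^(-0.5).
= (7.81×0.0832/1.88)^(-0.5) = (0.3456)^(-0.5) = 1.70 kmol/m³.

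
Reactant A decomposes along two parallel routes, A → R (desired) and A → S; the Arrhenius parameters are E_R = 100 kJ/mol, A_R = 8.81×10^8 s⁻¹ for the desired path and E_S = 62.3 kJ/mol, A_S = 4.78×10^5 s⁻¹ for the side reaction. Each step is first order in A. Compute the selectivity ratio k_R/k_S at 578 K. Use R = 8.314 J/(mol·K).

k_R/k_S = (A_R/A_S)·exp[−(E_R−E_S)/(RT)] = (A_R/A_S)·exp[(E_S−E_R)/(RT)].
(E_S−E_R)/(RT) = (62.3−100)×10³/(8.314×578) = -37700/4805 = -7.845.
k_R/k_S = (8.81×10^8/4.78×10^5)·exp(-7.845) = 1843 × 3.916×10^-4 = 0.722.

0.722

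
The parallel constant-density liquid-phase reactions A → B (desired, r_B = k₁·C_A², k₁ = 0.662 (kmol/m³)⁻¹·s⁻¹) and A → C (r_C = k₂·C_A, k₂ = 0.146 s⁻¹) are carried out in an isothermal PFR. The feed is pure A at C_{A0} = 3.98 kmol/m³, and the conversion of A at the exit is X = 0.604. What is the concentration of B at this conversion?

C_A = C_{A0}(1−X) = 1.576 kmol/m³.
Along a PFR/batch, dC_C/dC_A = −r_C/(r_B+r_C) = −k₂/(k₂+k₁·C_A).
Integrating from C_{A0} to C_A: C_C = (0.146/0.662)·ln[(0.146+0.662·3.98)/(0.146+0.662·1.58)] = 0.2205·ln(2.781/1.189) = 0.1873 kmol/m³.
Then C_B = (C_{A0}−C_A) − C_C = 2.404 − 0.1873 = 2.217 kmol/m³.

2.22 kmol/m³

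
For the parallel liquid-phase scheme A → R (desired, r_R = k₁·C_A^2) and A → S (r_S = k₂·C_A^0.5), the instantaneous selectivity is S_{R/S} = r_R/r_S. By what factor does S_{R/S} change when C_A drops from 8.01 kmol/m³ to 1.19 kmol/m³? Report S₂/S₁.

0.0573

S_{R/S} = (k₁/k₂)·C_A^1.5, so S₂/S₁ = (C_{A,2}/C_{A,1})^1.5.
= (1.19/8.01)^1.5 = (0.1486)^1.5 = 0.0573.
Selectivity toward R falls as C_A falls — high-concentration operation is favoured.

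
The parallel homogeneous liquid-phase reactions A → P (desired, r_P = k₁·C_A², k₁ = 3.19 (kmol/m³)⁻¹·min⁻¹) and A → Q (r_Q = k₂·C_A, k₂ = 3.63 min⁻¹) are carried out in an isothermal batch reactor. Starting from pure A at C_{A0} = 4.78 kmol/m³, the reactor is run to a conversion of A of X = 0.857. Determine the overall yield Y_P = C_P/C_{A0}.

C_A = C_{A0}(1−X) = 0.6835 kmol/m³.
Along a PFR/batch, dC_Q/dC_A = −r_Q/(r_P+r_Q) = −k₂/(k₂+k₁·C_A).
Integrating from C_{A0} to C_A: C_Q = (3.63/3.19)·ln[(3.63+3.19·4.78)/(3.63+3.19·0.684)] = 1.138·ln(18.88/5.810) = 1.341 kmol/m³.
Then C_P = (C_{A0}−C_A) − C_Q = 4.096 − 1.341 = 2.756 kmol/m³.
Y_P = C_P/C_{A0} = 2.756/4.78 = 0.576.

0.576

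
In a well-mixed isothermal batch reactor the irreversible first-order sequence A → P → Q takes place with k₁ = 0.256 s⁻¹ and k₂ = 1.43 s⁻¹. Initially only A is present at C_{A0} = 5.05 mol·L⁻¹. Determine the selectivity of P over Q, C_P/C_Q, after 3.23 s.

Solving the coupled first-order balances gives C_P(t) = [k₁/(k₂−k₁)]·C_{A0}·(e^(−k₁t) − e^(−k₂t)).
e^(−k₁t) = e^(−0.256×3.23) = e^(−0.8269) = 0.4374; e^(−k₂t) = e^(−4.619) = 0.009864.
C_P = 0.256×5.05/(1.43−0.256) × (0.4374−0.009864) = 1.101×0.4275 = 0.4708 mol·L⁻¹.
C_A = C_{A0}e^(−k₁t) = 2.209 mol·L⁻¹, so C_Q = C_{A0}−C_A−C_P = 2.370 mol·L⁻¹; C_P/C_Q = 0.199.

0.199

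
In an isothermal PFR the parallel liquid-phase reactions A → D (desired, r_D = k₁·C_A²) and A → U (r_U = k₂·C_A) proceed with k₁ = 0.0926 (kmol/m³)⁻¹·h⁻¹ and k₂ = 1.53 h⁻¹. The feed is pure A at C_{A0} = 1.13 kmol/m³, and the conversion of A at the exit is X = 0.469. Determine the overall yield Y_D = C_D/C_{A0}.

0.0233

C_A = C_{A0}(1−X) = 0.6000 kmol/m³.
Along a PFR/batch, dC_U/dC_A = −r_U/(r_D+r_U) = −k₂/(k₂+k₁·C_A).
Integrating from C_{A0} to C_A: C_U = (1.53/0.0926)·ln[(1.53+0.0926·1.13)/(1.53+0.0926·0.600)] = 16.52·ln(1.635/1.586) = 0.5036 kmol/m³.
Then C_D = (C_{A0}−C_A) − C_U = 0.5300 − 0.5036 = 0.02633 kmol/m³.
Y_D = C_D/C_{A0} = 0.02633/1.13 = 0.0233.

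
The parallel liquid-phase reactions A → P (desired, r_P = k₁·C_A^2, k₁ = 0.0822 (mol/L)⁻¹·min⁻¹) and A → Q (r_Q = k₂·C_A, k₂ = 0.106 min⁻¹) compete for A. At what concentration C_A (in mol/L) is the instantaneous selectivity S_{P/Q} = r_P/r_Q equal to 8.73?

S_{P/Q} = (k₁/k₂)·C_A ⇒ C_A = S·k₂/k₁.
= 8.73×0.106/0.0822 = 11.3 mol/L.

11.3 mol/L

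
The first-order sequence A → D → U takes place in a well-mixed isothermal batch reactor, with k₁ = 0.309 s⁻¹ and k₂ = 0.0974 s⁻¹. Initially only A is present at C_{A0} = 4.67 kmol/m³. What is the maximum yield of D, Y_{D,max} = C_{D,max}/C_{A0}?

0.588

For a first-order series the maximum intermediate yield is C_{D,max}/C_{A0} = (k₁/k₂)^[k₂/(k₂−k₁)].
= (0.309/0.0974)^(0.0974/(0.0974−0.309)) = (3.172)^(-0.4603) = 0.5878.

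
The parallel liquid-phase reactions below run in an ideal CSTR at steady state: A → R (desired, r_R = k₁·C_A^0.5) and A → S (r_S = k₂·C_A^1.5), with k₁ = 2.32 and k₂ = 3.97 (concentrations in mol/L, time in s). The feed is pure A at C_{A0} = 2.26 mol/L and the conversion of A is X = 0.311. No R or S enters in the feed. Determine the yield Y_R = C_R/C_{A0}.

0.0849

Exit C_A = C_{A0}(1−X) = 2.26×0.689 = 1.557 mol/L.
A CSTR operates uniformly at the exit composition, giving r_R = 2.895 and r_S = 7.714 (each k·C_A^n at C_A = 1.557).
Fraction of consumed A going to R: r_R/(r_R+r_S) = 0.2729.
C_R = 0.2729·C_{A0}·X = 0.2729×2.26×0.311 = 0.192 mol/L; Y_R = C_R/C_{A0} = 0.0849.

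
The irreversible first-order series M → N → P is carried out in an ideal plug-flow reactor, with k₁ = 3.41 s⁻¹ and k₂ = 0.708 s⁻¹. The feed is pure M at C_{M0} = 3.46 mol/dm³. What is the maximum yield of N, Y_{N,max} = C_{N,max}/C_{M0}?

0.662

At the optimum, C_{N,max}/C_{M0} = (k₁/k₂)^[k₂/(k₂−k₁)].
= (3.41/0.708)^(0.708/(0.708−3.41)) = (4.816)^(-0.2620) = 0.6624.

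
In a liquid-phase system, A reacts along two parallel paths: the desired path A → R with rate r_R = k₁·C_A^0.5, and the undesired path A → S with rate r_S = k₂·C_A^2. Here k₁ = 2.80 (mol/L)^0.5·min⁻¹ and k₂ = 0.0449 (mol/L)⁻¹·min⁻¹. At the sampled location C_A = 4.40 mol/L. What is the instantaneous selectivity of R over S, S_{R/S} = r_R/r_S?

S_{R/S} = r_R/r_S = (k₁·C_A^0.5)/(k₂·C_A^2) = (k₁/k₂)·C_A^-1.5.
= (2.80×4.400^0.5) / (0.0449×4.400^2) = 5.873/0.8693 = 6.76.

6.76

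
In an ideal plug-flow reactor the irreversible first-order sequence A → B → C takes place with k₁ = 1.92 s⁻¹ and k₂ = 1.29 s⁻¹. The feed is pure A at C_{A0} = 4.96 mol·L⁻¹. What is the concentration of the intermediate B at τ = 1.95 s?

Solving the coupled first-order balances gives C_B(τ) = [k₁/(k₂−k₁)]·C_{A0}·(e^(−k₁τ) − e^(−k₂τ)).
e^(−k₁τ) = e^(−1.92×1.95) = e^(−3.744) = 0.02366; e^(−k₂τ) = e^(−2.515) = 0.08082.
C_B = 1.92×4.96/(1.29−1.92) × (0.02366−0.08082) = (-15.12)×(-0.05716) = 0.8641 mol·L⁻¹.

0.864 mol·L⁻¹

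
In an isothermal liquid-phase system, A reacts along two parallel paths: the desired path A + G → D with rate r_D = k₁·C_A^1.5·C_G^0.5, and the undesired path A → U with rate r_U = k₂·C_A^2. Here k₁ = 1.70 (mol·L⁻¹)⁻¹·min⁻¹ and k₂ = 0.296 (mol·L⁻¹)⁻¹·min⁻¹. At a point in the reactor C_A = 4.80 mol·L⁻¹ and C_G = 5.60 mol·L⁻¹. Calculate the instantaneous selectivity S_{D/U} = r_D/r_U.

S_{D/U} = r_D/r_U = (k₁·C_A^1.5·C_G^0.5)/(k₂·C_A^2) = (k₁/k₂)·C_A^-0.5·C_G^0.5.
= (1.70×4.800^1.5×5.600^0.5) / (0.296×4.800^2) = 42.31/6.820 = 6.20.
The undesired path is higher order in A, so low C_A (CSTR or dilute feed) favours D.

6.20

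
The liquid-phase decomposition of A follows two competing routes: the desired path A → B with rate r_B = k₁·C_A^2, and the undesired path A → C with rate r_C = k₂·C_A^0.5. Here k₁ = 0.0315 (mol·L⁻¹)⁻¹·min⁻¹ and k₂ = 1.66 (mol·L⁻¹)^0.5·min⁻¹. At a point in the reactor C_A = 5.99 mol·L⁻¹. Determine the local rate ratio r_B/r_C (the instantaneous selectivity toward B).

0.278

S_{B/C} = r_B/r_C = (k₁·C_A^2)/(k₂·C_A^0.5) = (k₁/k₂)·C_A^1.5.
= (0.0315×5.990^2) / (1.66×5.990^0.5) = 1.130/4.063 = 0.278.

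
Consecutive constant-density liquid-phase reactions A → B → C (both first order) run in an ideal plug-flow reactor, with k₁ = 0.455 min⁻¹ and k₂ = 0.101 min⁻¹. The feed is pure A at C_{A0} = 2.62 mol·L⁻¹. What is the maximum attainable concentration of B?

1.71 mol·L⁻¹

For a first-order series the maximum intermediate yield is C_{B,max}/C_{A0} = (k₁/k₂)^[k₂/(k₂−k₁)].
= (0.455/0.101)^(0.101/(0.101−0.455)) = (4.505)^(-0.2853) = 0.6509.
C_{B,max} = 0.6509×2.62 = 1.71 mol·L⁻¹.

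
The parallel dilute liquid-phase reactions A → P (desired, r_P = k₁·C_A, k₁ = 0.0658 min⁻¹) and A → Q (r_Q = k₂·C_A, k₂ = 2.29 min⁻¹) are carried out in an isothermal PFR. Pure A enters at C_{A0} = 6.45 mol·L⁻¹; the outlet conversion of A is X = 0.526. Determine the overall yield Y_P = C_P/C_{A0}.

0.0147

C_A = C_{A0}(1−X) = 3.057 mol·L⁻¹.
Both paths are first order in A, so the instantaneous fraction to P is constant: dC_P/d(−C_A) = k₁/(k₁+k₂) = 0.02793.
C_P = 0.02793·(C_{A0}−C_A) = 0.02793×3.393 = 0.0948 mol·L⁻¹.
Y_P = C_P/C_{A0} = 0.09476/6.45 = 0.0147.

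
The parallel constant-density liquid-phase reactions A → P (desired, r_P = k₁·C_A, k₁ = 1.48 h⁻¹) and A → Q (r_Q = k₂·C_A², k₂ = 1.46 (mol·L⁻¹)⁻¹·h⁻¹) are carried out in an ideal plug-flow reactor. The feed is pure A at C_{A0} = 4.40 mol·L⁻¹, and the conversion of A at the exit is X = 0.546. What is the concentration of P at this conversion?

0.595 mol·L⁻¹

C_A = C_{A0}(1−X) = 1.998 mol·L⁻¹.
Along a PFR/batch, dC_P/dC_A = −r_P/(r_P+r_Q) = −k₁/(k₁+k₂·C_A).
Integrating from C_{A0} to C_A: C_P = (1.48/1.46)·ln[(1.48+1.46·4.40)/(1.48+1.46·2.00)] = 1.014·ln(7.904/4.396) = 0.5946 mol·L⁻¹.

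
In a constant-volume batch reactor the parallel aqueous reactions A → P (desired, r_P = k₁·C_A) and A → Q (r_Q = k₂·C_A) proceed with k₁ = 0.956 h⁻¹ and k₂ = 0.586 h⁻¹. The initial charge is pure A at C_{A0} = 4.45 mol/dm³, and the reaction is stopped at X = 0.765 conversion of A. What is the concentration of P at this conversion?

2.11 mol/dm³

C_A = C_{A0}(1−X) = 1.046 mol/dm³.
Both paths are first order in A, so the instantaneous fraction to P is constant: dC_P/d(−C_A) = k₁/(k₁+k₂) = 0.6200.
C_P = 0.6200·(C_{A0}−C_A) = 0.6200×3.404 = 2.11 mol/dm³.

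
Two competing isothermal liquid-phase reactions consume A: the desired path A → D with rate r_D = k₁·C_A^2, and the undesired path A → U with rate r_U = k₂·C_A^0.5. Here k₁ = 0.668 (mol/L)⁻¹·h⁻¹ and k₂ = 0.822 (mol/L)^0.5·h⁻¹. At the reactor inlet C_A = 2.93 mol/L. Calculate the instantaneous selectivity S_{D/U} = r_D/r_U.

4.08

S_{D/U} = r_D/r_U = (k₁·C_A^2)/(k₂·C_A^0.5) = (k₁/k₂)·C_A^1.5.
= (0.668×2.930^2) / (0.822×2.930^0.5) = 5.735/1.407 = 4.08.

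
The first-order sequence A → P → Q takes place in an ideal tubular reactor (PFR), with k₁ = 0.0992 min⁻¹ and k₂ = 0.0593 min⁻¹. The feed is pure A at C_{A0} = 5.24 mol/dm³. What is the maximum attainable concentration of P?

2.44 mol/dm³

For a first-order series the maximum intermediate yield is C_{P,max}/C_{A0} = (k₁/k₂)^[k₂/(k₂−k₁)].
= (0.0992/0.0593)^(0.0593/(0.0593−0.0992)) = (1.673)^(-1.486) = 0.4655.
C_{P,max} = 0.4655×5.24 = 2.44 mol/dm³.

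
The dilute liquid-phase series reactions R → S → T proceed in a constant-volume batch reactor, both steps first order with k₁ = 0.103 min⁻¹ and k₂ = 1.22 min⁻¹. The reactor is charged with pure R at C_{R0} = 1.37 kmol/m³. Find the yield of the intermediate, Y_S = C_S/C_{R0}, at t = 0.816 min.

0.0507

Solving the coupled first-order balances gives C_S(t) = [k₁/(k₂−k₁)]·C_{R0}·(e^(−k₁t) − e^(−k₂t)).
e^(−k₁t) = e^(−0.103×0.816) = e^(−0.08405) = 0.9194; e^(−k₂t) = e^(−0.9955) = 0.3695.
C_S = 0.103×1.37/(1.22−0.103) × (0.9194−0.3695) = 0.1263×0.5499 = 0.06946 kmol/m³.
Y_S = C_S/C_{R0} = 0.06946/1.37 = 0.0507.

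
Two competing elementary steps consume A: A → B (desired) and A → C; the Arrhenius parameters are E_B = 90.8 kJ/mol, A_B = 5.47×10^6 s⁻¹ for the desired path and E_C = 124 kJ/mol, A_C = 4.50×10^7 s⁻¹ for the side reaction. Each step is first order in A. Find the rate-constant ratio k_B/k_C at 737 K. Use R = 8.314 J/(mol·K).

27.4

k_B/k_C = (A_B/A_C)·exp[−(E_B−E_C)/(RT)] = (A_B/A_C)·exp[(E_C−E_B)/(RT)].
(E_C−E_B)/(RT) = (124−90.8)×10³/(8.314×737) = 33200/6127 = 5.418.
k_B/k_C = (5.47×10^6/4.50×10^7)·exp(5.418) = 0.1216 × 225.5 = 27.4.
Since E_B < E_C, lowering the temperature improves selectivity toward B.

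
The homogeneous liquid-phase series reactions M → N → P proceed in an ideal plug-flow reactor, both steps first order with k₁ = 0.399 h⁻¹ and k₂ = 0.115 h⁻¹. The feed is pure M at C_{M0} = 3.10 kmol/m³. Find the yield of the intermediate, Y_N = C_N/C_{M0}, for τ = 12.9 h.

0.311

Solving the coupled first-order balances gives C_N(τ) = [k₁/(k₂−k₁)]·C_{M0}·(e^(−k₁τ) − e^(−k₂τ)).
e^(−k₁τ) = e^(−0.399×12.9) = e^(−5.147) = 0.005816; e^(−k₂τ) = e^(−1.484) = 0.2268.
C_N = 0.399×3.10/(0.115−0.399) × (0.005816−0.2268) = (-4.355)×(-0.2210) = 0.9626 kmol/m³.
Y_N = C_N/C_{M0} = 0.9626/3.10 = 0.311.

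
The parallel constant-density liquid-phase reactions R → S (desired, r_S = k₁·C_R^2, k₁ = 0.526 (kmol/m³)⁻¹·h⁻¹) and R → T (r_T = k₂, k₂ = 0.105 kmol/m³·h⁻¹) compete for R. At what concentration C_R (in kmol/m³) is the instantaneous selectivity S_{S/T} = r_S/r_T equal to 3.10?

S_{S/T} = (k₁/k₂)·C_R^2 ⇒ C_R = (S·k₂/k₁)^(0.5).
= (3.10×0.105/0.526)^(0.5) = (0.6188)^(0.5) = 0.787 kmol/m³.

0.787 kmol/m³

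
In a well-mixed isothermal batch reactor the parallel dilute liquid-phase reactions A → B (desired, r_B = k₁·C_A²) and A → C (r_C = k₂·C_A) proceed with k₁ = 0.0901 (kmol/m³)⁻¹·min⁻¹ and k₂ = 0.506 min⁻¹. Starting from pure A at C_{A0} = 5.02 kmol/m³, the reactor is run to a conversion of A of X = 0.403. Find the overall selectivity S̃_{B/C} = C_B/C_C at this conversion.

0.707

C_A = C_{A0}(1−X) = 2.997 kmol/m³.
Along a PFR/batch, dC_C/dC_A = −r_C/(r_B+r_C) = −k₂/(k₂+k₁·C_A).
Integrating from C_{A0} to C_A: C_C = (0.506/0.0901)·ln[(0.506+0.0901·5.02)/(0.506+0.0901·3.00)] = 5.616·ln(0.9583/0.7760) = 1.185 kmol/m³.
Then C_B = (C_{A0}−C_A) − C_C = 2.023 − 1.185 = 0.8382 kmol/m³.
S̃_{B/C} = C_B/C_C = 0.8382/1.185 = 0.707.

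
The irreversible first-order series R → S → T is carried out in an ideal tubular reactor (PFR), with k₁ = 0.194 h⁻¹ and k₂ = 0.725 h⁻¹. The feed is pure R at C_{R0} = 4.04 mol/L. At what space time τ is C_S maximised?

The intermediate peaks when r₁ = r₂, i.e. k₁e^(−k₁τ) = k₂e^(−k₂τ), giving τ_opt = ln(k₂/k₁)/(k₂−k₁).
= ln(0.725/0.194)/(0.725−0.194) = ln(3.737)/0.5310 = 1.318/0.5310 = 2.48 h.

2.48 h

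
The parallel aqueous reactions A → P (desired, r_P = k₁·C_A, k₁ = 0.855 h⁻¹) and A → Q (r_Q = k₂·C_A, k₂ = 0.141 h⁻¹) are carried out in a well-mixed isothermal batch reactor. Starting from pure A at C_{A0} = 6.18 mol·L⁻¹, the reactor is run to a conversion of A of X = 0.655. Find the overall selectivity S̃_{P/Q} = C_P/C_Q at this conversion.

C_A = C_{A0}(1−X) = 2.132 mol·L⁻¹.
Both paths are first order in A, so the instantaneous fraction to P is constant: dC_P/d(−C_A) = k₁/(k₁+k₂) = 0.8584.
C_P = 0.8584·(C_{A0}−C_A) = 0.8584×4.048 = 3.47 mol·L⁻¹.
C_Q = (C_{A0}−C_A)−C_P = 0.5730 mol·L⁻¹; S̃_{P/Q} = 3.475/0.5730 = 6.06.

6.06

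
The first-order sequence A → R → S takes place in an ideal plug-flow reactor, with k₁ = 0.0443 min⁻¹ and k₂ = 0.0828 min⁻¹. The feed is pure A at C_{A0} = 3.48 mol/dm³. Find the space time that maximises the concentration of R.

16.2 min

For first-order series the maximum of C_R occurs at τ_opt = ln(k₂/k₁)/(k₂−k₁).
= ln(0.0828/0.0443)/(0.0828−0.0443) = ln(1.869)/0.03850 = 0.6254/0.03850 = 16.2 min.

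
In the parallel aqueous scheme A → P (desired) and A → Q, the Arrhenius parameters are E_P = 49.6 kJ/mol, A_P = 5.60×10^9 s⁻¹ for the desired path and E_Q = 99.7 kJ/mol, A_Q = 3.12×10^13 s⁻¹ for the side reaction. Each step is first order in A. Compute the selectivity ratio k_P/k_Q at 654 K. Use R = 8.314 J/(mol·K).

1.80

Since both paths have the same order in A, the concentration cancels and S_{P/Q} = k_P/k_Q = (A_P/A_Q)·exp[(E_Q−E_P)/(RT)].
(E_Q−E_P)/(RT) = (99.7−49.6)×10³/(8.314×654) = 50100/5437 = 9.214.
k_P/k_Q = (5.60×10^9/3.12×10^13)·exp(9.214) = 1.795×10^-4 × 10037 = 1.80.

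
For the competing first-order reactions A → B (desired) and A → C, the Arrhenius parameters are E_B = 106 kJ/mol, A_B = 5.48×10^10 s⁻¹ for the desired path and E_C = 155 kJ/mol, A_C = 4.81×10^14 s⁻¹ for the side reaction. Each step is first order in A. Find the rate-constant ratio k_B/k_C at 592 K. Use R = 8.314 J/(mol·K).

Since both paths have the same order in A, the concentration cancels and S_{B/C} = k_B/k_C = (A_B/A_C)·exp[(E_C−E_B)/(RT)].
(E_C−E_B)/(RT) = (155−106)×10³/(8.314×592) = 49000/4922 = 9.956.
k_B/k_C = (5.48×10^10/4.81×10^14)·exp(9.956) = 1.139×10^-4 × 21068 = 2.40.

2.40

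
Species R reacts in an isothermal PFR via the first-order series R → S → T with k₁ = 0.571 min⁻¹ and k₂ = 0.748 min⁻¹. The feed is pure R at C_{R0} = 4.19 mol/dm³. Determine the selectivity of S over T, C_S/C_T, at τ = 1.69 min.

1.05

Solving the coupled first-order balances gives C_S(τ) = [k₁/(k₂−k₁)]·C_{R0}·(e^(−k₁τ) − e^(−k₂τ)).
e^(−k₁τ) = e^(−0.571×1.69) = e^(−0.9650) = 0.3810; e^(−k₂τ) = e^(−1.264) = 0.2825.
C_S = 0.571×4.19/(0.748−0.571) × (0.3810−0.2825) = 13.52×0.09850 = 1.331 mol/dm³.
C_R = C_{R0}e^(−k₁τ) = 1.596 mol/dm³, so C_T = C_{R0}−C_R−C_S = 1.262 mol/dm³; C_S/C_T = 1.05.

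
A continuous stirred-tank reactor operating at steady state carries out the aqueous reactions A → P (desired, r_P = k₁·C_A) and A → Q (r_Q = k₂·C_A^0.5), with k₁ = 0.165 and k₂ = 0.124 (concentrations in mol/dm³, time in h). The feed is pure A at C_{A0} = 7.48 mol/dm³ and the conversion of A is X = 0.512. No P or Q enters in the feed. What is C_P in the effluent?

Exit C_A = C_{A0}(1−X) = 7.48×0.488 = 3.650 mol/dm³.
Rates in a CSTR are evaluated at the outlet concentration: r_P = 0.165×3.650 = 0.6023, r_Q = 0.124×3.650^0.5 = 0.2369.
Fraction of consumed A going to P: r_P/(r_P+r_Q) = 0.7177.
C_P = 0.7177·C_{A0}·X = 0.7177×7.48×0.512 = 2.75 mol/dm³.

2.75 mol/dm³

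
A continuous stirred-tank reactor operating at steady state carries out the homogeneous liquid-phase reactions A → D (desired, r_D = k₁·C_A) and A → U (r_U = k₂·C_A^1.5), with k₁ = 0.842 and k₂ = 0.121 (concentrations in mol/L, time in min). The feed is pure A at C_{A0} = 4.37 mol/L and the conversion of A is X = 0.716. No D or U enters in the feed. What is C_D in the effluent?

Exit C_A = C_{A0}(1−X) = 4.37×0.284 = 1.241 mol/L.
In a CSTR the entire volume is at exit conditions, so r_D = 0.842×1.241 = 1.045 and r_U = 0.121×1.241^1.5 = 0.1673.
Fraction of consumed A going to D: r_D/(r_D+r_U) = 0.8620.
C_D = 0.8620·C_{A0}·X = 0.8620×4.37×0.716 = 2.70 mol/L.

2.70 mol/L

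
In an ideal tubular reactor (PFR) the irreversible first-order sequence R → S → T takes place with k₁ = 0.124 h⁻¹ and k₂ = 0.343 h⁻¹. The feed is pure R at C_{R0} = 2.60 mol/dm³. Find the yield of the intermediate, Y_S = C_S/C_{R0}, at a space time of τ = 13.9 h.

0.0962

The intermediate concentration in a first-order A→B→C sequence is C_S = k₁C_{R0}(e^(−k₁τ) − e^(−k₂τ))/(k₂−k₁).
e^(−k₁τ) = e^(−0.124×13.9) = e^(−1.724) = 0.1784; e^(−k₂τ) = e^(−4.768) = 0.008500.
C_S = 0.124×2.60/(0.343−0.124) × (0.1784−0.008500) = 1.472×0.1699 = 0.2502 mol/dm³.
Y_S = C_S/C_{R0} = 0.2502/2.60 = 0.0962.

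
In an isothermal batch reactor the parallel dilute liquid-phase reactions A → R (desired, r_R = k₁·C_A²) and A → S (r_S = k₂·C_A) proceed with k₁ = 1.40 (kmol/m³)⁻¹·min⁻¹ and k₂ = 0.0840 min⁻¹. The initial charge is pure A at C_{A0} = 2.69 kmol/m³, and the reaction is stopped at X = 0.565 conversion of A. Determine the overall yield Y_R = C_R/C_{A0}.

C_A = C_{A0}(1−X) = 1.170 kmol/m³.
Along a PFR/batch, dC_S/dC_A = −r_S/(r_R+r_S) = −k₂/(k₂+k₁·C_A).
Integrating from C_{A0} to C_A: C_S = (0.0840/1.40)·ln[(0.0840+1.40·2.69)/(0.0840+1.40·1.17)] = 0.06000·ln(3.850/1.722) = 0.04827 kmol/m³.
Then C_R = (C_{A0}−C_A) − C_S = 1.520 − 0.04827 = 1.472 kmol/m³.
Y_R = C_R/C_{A0} = 1.472/2.69 = 0.547.

0.547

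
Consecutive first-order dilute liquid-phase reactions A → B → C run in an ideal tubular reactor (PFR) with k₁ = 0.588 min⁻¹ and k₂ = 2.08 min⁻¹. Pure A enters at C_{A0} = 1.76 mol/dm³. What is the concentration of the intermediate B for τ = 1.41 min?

The intermediate concentration in a first-order A→B→C sequence is C_B = k₁C_{A0}(e^(−k₁τ) − e^(−k₂τ))/(k₂−k₁).
e^(−k₁τ) = e^(−0.588×1.41) = e^(−0.8291) = 0.4365; e^(−k₂τ) = e^(−2.933) = 0.05325.
C_B = 0.588×1.76/(2.08−0.588) × (0.4365−0.05325) = 0.6936×0.3832 = 0.2658 mol/dm³.

0.266 mol/dm³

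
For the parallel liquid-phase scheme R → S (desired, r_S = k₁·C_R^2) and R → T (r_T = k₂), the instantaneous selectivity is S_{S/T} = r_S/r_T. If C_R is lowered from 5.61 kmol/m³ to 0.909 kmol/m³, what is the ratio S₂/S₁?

S_{S/T} = (k₁/k₂)·C_R^2, so S₂/S₁ = (C_{R,2}/C_{R,1})^2.
= (0.909/5.61)^2 = (0.1620)^2 = 0.0263.
Selectivity toward S falls as C_R falls — high-concentration operation is favoured.

0.0263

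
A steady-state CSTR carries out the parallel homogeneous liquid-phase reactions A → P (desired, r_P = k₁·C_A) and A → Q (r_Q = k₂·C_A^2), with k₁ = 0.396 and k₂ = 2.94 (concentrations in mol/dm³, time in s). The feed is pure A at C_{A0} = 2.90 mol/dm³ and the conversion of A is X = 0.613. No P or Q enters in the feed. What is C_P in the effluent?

Exit C_A = C_{A0}(1−X) = 2.90×0.387 = 1.122 mol/dm³.
Rates in a CSTR are evaluated at the outlet concentration: r_P = 0.396×1.122 = 0.4444, r_Q = 2.94×1.122^2 = 3.703.
Fraction of consumed A going to P: r_P/(r_P+r_Q) = 0.1072.
C_P = 0.1072·C_{A0}·X = 0.1072×2.90×0.613 = 0.190 mol/dm³.

0.190 mol/dm³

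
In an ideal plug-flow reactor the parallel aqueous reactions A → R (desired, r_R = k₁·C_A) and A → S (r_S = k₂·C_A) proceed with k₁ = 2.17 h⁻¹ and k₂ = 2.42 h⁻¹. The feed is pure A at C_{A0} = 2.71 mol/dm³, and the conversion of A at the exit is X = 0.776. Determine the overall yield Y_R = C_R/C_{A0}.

0.367

C_A = C_{A0}(1−X) = 0.6070 mol/dm³.
Both paths are first order in A, so the instantaneous fraction to R is constant: dC_R/d(−C_A) = k₁/(k₁+k₂) = 0.4728.
C_R = 0.4728·(C_{A0}−C_A) = 0.4728×2.103 = 0.994 mol/dm³.
Y_R = C_R/C_{A0} = 0.9942/2.71 = 0.367.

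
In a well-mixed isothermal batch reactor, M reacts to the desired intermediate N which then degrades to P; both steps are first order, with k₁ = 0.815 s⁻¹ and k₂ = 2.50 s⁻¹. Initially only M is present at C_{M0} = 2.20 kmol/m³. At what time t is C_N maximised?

0.665 s

Setting dC_N/dt = 0 gives t_opt = ln(k₂/k₁)/(k₂−k₁).
= ln(2.50/0.815)/(2.50−0.815) = ln(3.067)/1.685 = 1.121/1.685 = 0.665 s.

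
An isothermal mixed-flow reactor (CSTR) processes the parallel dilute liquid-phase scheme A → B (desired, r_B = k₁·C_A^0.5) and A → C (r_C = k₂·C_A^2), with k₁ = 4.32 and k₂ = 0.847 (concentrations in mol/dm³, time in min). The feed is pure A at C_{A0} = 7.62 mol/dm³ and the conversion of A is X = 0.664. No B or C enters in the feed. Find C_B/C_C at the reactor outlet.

Exit C_A = C_{A0}(1−X) = 7.62×0.336 = 2.560 mol/dm³.
In a CSTR the entire volume is at exit conditions, so r_B = 4.32×2.560^0.5 = 6.912 and r_C = 0.847×2.560^2 = 5.552.
Overall selectivity = C_B/C_C = r_Bτ/(r_Cτ) = r_B/r_C = 1.24.

1.24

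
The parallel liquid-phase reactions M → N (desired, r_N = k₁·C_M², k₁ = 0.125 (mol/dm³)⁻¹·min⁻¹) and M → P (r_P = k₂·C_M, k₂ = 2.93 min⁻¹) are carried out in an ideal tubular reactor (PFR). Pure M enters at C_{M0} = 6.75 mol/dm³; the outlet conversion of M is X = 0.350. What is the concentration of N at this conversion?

0.452 mol/dm³

C_M = C_{M0}(1−X) = 4.388 mol/dm³.
Along a PFR/batch, dC_P/dC_M = −r_P/(r_N+r_P) = −k₂/(k₂+k₁·C_M).
Integrating from C_{M0} to C_M: C_P = (2.93/0.125)·ln[(2.93+0.125·6.75)/(2.93+0.125·4.39)] = 23.44·ln(3.774/3.478) = 1.910 mol/dm³.
Then C_N = (C_{M0}−C_M) − C_P = 2.362 − 1.910 = 0.4525 mol/dm³.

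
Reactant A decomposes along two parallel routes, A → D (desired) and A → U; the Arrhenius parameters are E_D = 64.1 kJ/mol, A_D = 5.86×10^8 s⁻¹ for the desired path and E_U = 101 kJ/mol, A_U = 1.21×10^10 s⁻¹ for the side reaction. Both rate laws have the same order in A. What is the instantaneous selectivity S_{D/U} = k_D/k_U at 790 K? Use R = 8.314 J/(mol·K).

13.3

With equal orders, S_{D/U} = k_D/k_U = (A_D/A_U)·exp[(E_U−E_D)/(RT)].
(E_U−E_D)/(RT) = (101−64.1)×10³/(8.314×790) = 36900/6568 = 5.618.
k_D/k_U = (5.86×10^8/1.21×10^10)·exp(5.618) = 0.04843 × 275.4 = 13.3.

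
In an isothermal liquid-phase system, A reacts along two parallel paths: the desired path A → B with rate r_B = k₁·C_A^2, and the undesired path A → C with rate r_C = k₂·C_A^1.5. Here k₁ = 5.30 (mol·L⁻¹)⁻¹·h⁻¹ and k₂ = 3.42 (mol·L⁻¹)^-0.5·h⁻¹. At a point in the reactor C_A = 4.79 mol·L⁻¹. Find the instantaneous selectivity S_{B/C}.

3.39

S_{B/C} = r_B/r_C = (k₁·C_A^2)/(k₂·C_A^1.5) = (k₁/k₂)·C_A^0.5.
= (5.30×4.790^2) / (3.42×4.790^1.5) = 121.6/35.85 = 3.39.
Since the desired path is higher order in A, keeping C_A high (PFR or concentrated feed) favours B.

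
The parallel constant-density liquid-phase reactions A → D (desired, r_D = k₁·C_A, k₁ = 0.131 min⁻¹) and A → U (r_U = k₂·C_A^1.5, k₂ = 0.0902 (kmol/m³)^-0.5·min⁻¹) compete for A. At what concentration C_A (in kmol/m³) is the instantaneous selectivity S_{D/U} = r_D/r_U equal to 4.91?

0.0875 kmol/m³

S_{D/U} = (k₁/k₂)·C_A^-0.5 ⇒ C_A = (S·k₂/k₁)^(-2).
= (4.91×0.0902/0.131)^(-2) = (3.381)^(-2) = 0.0875 kmol/m³.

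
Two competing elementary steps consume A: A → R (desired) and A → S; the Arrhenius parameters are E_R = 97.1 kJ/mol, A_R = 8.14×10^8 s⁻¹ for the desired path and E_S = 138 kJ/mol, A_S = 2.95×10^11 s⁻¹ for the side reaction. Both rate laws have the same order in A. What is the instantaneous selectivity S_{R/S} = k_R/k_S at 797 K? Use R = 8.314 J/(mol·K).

Since both paths have the same order in A, the concentration cancels and S_{R/S} = k_R/k_S = (A_R/A_S)·exp[(E_S−E_R)/(RT)].
(E_S−E_R)/(RT) = (138−97.1)×10³/(8.314×797) = 40900/6626 = 6.172.
k_R/k_S = (8.14×10^8/2.95×10^11)·exp(6.172) = 0.002759 × 479.3 = 1.32.
Since E_R < E_S, lowering the temperature improves selectivity toward R.

1.32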